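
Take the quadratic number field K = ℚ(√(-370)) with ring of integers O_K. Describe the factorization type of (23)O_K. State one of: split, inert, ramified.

Since -370 ≢ 1 mod 4, the ring of integers is ℤ[√-370] with discriminant 4·(-370) = -1480.
Since gcd(23, -1480) = 1 the prime 23 does not ramify.
(-370/23) = 21^11 mod 23 = 22, giving Legendre symbol -1.
Legendre symbol -1 ⇒ 23 is inert.

remains prime (inert)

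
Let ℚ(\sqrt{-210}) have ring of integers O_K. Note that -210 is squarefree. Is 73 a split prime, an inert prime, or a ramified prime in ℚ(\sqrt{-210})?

73 splits in O_K

Since -210 ≢ 1 mod 4, the ring of integers is ℤ[√-210] with discriminant 4·(-210) = -840.
73 ∤ -840, so 73 is unramified.
Euler's criterion: (-210)^36 mod 73 = 1. Thus (-210|73) = 1.
(-210/73) = 1, so 73 splits.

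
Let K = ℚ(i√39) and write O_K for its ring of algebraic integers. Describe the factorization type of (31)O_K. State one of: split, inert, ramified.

inert

Since -39 ≡ 1 mod 4, the ring of integers is ℤ[(1+√-39)/2] with discriminant -39.
disc(K) = -39 is not divisible by 31; 31 is unramified.
Compute (-39/31) via Euler: 23^((31-1)/2) mod 31 = 30, so (-39/31) = -1.
Legendre symbol -1 ⇒ 31 is inert.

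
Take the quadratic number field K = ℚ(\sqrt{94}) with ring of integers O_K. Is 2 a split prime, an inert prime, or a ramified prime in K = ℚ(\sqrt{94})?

d = 94 ≡ 2 (mod 4), so O_K = ℤ[√94] and disc(K) = 4d = 376.
2 divides disc(K) = 376, so 2 ramifies.

2 is ramified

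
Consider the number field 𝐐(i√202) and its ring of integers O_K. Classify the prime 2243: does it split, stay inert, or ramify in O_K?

2243 splits in O_K

-202 mod 4 = 2, hence disc K = 4·(-202) = -808 and O_K = ℤ[√-202].
Since gcd(2243, -808) = 1 the prime 2243 does not ramify.
Euler's criterion: (-202)^1121 mod 2243 = 1. Thus (-202|2243) = 1.
(-202/2243) = 1, so 2243 splits.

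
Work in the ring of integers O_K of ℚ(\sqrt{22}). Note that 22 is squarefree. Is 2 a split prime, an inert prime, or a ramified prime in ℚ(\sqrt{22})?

22 mod 4 = 2, hence disc K = 4·22 = 88 and O_K = ℤ[√22].
Ramification test: 2 | 88. The prime 2 ramifies in K.

p ramifies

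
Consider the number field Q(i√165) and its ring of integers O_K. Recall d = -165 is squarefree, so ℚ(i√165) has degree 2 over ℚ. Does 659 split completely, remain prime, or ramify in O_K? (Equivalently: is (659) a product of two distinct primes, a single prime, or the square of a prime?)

p is inert

Since -165 ≢ 1 mod 4, the ring of integers is ℤ[√-165] with discriminant 4·(-165) = -660.
disc(K) = -660 is not divisible by 659; 659 is unramified.
Compute (-165/659) via Euler: 494^((659-1)/2) mod 659 = 658, so (-165/659) = -1.
d is a non-residue mod p, hence 659 remains inert in O_K.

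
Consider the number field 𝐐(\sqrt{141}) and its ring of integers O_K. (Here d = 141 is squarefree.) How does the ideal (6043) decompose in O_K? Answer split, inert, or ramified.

141 mod 4 = 1, hence disc K = 141 and O_K = ℤ[(1+√141)/2].
Since gcd(6043, 141) = 1 the prime 6043 does not ramify.
Legendre symbol by Euler's criterion: (141/6043) ≡ 141^3021 ≡ 1 (mod 6043), i.e. (141/6043) = 1.
Legendre symbol 1 ⇒ 6043 is split.

split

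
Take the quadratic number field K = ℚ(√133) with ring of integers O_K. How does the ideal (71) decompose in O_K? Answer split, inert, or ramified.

p is inert

d = 133 ≡ 1 (mod 4), so O_K = ℤ[(1+√133)/2] and disc(K) = d = 133.
Since gcd(71, 133) = 1 the prime 71 does not ramify.
Euler's criterion: 133^35 mod 71 = 70. Thus (133|71) = -1.
d is a non-residue mod p, hence 71 remains inert in O_K.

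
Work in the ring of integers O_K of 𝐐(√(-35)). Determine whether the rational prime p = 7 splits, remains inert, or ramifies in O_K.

-35 mod 4 = 1, hence disc K = -35 and O_K = ℤ[(1+√-35)/2].
7 divides disc(K) = -35, so 7 ramifies.

7 is ramified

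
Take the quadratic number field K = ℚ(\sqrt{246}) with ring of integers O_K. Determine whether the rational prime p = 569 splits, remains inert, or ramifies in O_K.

Since 246 ≢ 1 mod 4, the ring of integers is ℤ[√246] with discriminant 4·246 = 984.
Since gcd(569, 984) = 1 the prime 569 does not ramify.
Compute (246/569) via Euler: 246^((569-1)/2) mod 569 = 568, so (246/569) = -1.
(246/569) = -1, so 569 is inert.

569 remains inert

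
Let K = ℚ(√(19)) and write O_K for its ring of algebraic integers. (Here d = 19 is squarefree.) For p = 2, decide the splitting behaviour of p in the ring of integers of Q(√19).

d = 19 ≡ 3 (mod 4), so O_K = ℤ[√19] and disc(K) = 4d = 76.
2 divides disc(K) = 76, so 2 ramifies.

2 is ramified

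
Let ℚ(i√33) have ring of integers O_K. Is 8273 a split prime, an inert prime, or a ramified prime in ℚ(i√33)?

inert

Since -33 ≢ 1 mod 4, the ring of integers is ℤ[√-33] with discriminant 4·(-33) = -132.
8273 ∤ -132, so 8273 is unramified.
(-33/8273) = 8240^4136 mod 8273 = 8272, giving Legendre symbol -1.
Legendre symbol -1 ⇒ 8273 is inert.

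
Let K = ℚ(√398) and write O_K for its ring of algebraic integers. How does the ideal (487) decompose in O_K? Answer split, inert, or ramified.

398 mod 4 = 2, hence disc K = 4·398 = 1592 and O_K = ℤ[√398].
Since gcd(487, 1592) = 1 the prime 487 does not ramify.
(398/487) = 398^243 mod 487 = 486, giving Legendre symbol -1.
Legendre symbol -1 ⇒ 487 is inert.

487 remains inert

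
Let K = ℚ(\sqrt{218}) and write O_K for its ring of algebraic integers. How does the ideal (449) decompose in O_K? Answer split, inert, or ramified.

449 remains inert

Since 218 ≢ 1 mod 4, the ring of integers is ℤ[√218] with discriminant 4·218 = 872.
Since gcd(449, 872) = 1 the prime 449 does not ramify.
Compute (218/449) via Euler: 218^((449-1)/2) mod 449 = 448, so (218/449) = -1.
d is a non-residue mod p, hence 449 remains inert in O_K.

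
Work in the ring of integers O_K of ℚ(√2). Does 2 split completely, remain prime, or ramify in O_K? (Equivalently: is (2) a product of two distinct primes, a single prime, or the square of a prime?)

Since 2 ≢ 1 mod 4, the ring of integers is ℤ[√2] with discriminant 4·2 = 8.
disc(K) = 8 = 2·4, so p = 2 is ramified.

p ramifies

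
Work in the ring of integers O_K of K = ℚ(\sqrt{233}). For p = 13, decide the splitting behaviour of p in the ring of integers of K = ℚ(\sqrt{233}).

split — (13) = 𝔭₁𝔭₂ with 𝔭₁ ≠ 𝔭₂

233 mod 4 = 1, hence disc K = 233 and O_K = ℤ[(1+√233)/2].
13 ∤ 233, so 13 is unramified.
Euler's criterion: 233^6 mod 13 = 1. Thus (233|13) = 1.
(233/13) = 1, so 13 splits.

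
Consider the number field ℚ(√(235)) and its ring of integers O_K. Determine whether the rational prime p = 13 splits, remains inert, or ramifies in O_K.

splits completely

d = 235 ≡ 3 (mod 4), so O_K = ℤ[√235] and disc(K) = 4d = 940.
disc(K) = 940 is not divisible by 13; 13 is unramified.
(235/13) = 1^6 mod 13 = 1, giving Legendre symbol 1.
d is a quadratic residue mod p, hence 13 splits in O_K.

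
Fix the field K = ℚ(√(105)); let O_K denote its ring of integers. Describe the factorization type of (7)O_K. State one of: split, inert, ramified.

Since 105 ≡ 1 mod 4, the ring of integers is ℤ[(1+√105)/2] with discriminant 105.
7 divides disc(K) = 105, so 7 ramifies.

ramified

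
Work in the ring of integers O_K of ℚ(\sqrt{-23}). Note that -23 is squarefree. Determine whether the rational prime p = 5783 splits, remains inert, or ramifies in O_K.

Since -23 ≡ 1 mod 4, the ring of integers is ℤ[(1+√-23)/2] with discriminant -23.
5783 ∤ -23, so 5783 is unramified.
Legendre symbol by Euler's criterion: (-23/5783) ≡ (-23)^2891 ≡ 5782 (mod 5783), i.e. (-23/5783) = -1.
Legendre symbol -1 ⇒ 5783 is inert.

p is inert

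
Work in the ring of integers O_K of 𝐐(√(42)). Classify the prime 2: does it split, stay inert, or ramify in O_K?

42 mod 4 = 2, hence disc K = 4·42 = 168 and O_K = ℤ[√42].
Ramification test: 2 | 168. The prime 2 ramifies in K.

ramified — (2) = 𝔭²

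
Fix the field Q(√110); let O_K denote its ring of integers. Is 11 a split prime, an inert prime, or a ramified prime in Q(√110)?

ramified — (11) = 𝔭²

110 mod 4 = 2, hence disc K = 4·110 = 440 and O_K = ℤ[√110].
disc(K) = 440 = 11·40, so p = 11 is ramified.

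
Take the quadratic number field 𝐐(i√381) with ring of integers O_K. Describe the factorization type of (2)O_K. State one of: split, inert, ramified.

ramifies in O_K

-381 mod 4 = 3, hence disc K = 4·(-381) = -1524 and O_K = ℤ[√-381].
disc(K) = -1524 = 2·(-762), so p = 2 is ramified.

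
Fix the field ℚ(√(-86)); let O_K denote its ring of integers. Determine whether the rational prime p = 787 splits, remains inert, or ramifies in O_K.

-86 mod 4 = 2, hence disc K = 4·(-86) = -344 and O_K = ℤ[√-86].
Since gcd(787, -344) = 1 the prime 787 does not ramify.
Compute (-86/787) via Euler: 701^((787-1)/2) mod 787 = 786, so (-86/787) = -1.
(-86/787) = -1, so 787 is inert.

inert — (787) stays prime in O_K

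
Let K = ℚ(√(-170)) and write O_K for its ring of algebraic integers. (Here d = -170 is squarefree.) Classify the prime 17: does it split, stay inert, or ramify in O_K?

ramified

Since -170 ≢ 1 mod 4, the ring of integers is ℤ[√-170] with discriminant 4·(-170) = -680.
Ramification test: 17 | -680. The prime 17 ramifies in K.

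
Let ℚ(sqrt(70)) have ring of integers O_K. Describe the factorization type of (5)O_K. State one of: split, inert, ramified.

5 is ramified

Since 70 ≢ 1 mod 4, the ring of integers is ℤ[√70] with discriminant 4·70 = 280.
5 divides disc(K) = 280, so 5 ramifies.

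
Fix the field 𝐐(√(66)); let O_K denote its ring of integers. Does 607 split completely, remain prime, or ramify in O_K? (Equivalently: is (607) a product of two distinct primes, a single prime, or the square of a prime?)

66 mod 4 = 2, hence disc K = 4·66 = 264 and O_K = ℤ[√66].
607 ∤ 264, so 607 is unramified.
Euler's criterion: 66^303 mod 607 = 606. Thus (66|607) = -1.
Legendre symbol -1 ⇒ 607 is inert.

inert — (607) stays prime in O_K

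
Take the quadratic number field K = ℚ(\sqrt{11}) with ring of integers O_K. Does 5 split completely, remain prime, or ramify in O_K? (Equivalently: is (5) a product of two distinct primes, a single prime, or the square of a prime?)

split

Since 11 ≢ 1 mod 4, the ring of integers is ℤ[√11] with discriminant 4·11 = 44.
Since gcd(5, 44) = 1 the prime 5 does not ramify.
Euler's criterion: 11^2 mod 5 = 1. Thus (11|5) = 1.
d is a quadratic residue mod p, hence 5 splits in O_K.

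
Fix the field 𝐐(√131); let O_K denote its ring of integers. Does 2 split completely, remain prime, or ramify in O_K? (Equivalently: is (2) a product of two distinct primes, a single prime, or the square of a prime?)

p ramifies

Since 131 ≢ 1 mod 4, the ring of integers is ℤ[√131] with discriminant 4·131 = 524.
disc(K) = 524 = 2·262, so p = 2 is ramified.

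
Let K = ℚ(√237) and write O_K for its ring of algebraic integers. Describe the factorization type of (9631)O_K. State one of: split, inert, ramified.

split

d = 237 ≡ 1 (mod 4), so O_K = ℤ[(1+√237)/2] and disc(K) = d = 237.
9631 ∤ 237, so 9631 is unramified.
Euler's criterion: 237^4815 mod 9631 = 1. Thus (237|9631) = 1.
d is a quadratic residue mod p, hence 9631 splits in O_K.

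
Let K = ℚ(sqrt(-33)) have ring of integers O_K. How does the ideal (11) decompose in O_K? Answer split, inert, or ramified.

p ramifies

Since -33 ≢ 1 mod 4, the ring of integers is ℤ[√-33] with discriminant 4·(-33) = -132.
disc(K) = -132 = 11·(-12), so p = 11 is ramified.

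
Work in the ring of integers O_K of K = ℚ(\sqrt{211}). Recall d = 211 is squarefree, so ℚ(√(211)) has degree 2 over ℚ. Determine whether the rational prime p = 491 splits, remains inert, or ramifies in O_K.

Since 211 ≢ 1 mod 4, the ring of integers is ℤ[√211] with discriminant 4·211 = 844.
disc(K) = 844 is not divisible by 491; 491 is unramified.
Legendre symbol by Euler's criterion: (211/491) ≡ 211^245 ≡ 490 (mod 491), i.e. (211/491) = -1.
Legendre symbol -1 ⇒ 491 is inert.

remains prime (inert)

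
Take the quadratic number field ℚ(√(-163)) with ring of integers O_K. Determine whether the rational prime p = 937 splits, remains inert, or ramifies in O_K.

-163 mod 4 = 1, hence disc K = -163 and O_K = ℤ[(1+√-163)/2].
disc(K) = -163 is not divisible by 937; 937 is unramified.
Euler's criterion: (-163)^468 mod 937 = 936. Thus (-163|937) = -1.
d is a non-residue mod p, hence 937 remains inert in O_K.

937 remains inert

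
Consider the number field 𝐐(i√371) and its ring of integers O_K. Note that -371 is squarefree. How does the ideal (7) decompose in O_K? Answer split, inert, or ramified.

Since -371 ≡ 1 mod 4, the ring of integers is ℤ[(1+√-371)/2] with discriminant -371.
disc(K) = -371 = 7·(-53), so p = 7 is ramified.

ramifies in O_K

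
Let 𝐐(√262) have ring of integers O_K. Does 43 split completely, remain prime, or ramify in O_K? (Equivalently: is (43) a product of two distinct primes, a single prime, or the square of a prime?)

d = 262 ≡ 2 (mod 4), so O_K = ℤ[√262] and disc(K) = 4d = 1048.
43 ∤ 1048, so 43 is unramified.
Legendre symbol by Euler's criterion: (262/43) ≡ 262^21 ≡ 1 (mod 43), i.e. (262/43) = 1.
(262/43) = 1, so 43 splits.

splits completely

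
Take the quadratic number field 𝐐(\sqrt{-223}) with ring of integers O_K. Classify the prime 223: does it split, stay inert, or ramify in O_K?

Since -223 ≡ 1 mod 4, the ring of integers is ℤ[(1+√-223)/2] with discriminant -223.
disc(K) = -223 = 223·(-1), so p = 223 is ramified.

ramified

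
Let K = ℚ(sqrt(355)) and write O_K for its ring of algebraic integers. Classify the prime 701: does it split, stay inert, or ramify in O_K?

701 remains inert

355 mod 4 = 3, hence disc K = 4·355 = 1420 and O_K = ℤ[√355].
701 ∤ 1420, so 701 is unramified.
Legendre symbol by Euler's criterion: (355/701) ≡ 355^350 ≡ 700 (mod 701), i.e. (355/701) = -1.
Legendre symbol -1 ⇒ 701 is inert.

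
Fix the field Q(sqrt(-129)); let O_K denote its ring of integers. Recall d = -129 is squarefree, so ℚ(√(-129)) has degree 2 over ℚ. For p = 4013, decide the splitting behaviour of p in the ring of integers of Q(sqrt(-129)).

remains prime (inert)

Since -129 ≢ 1 mod 4, the ring of integers is ℤ[√-129] with discriminant 4·(-129) = -516.
4013 ∤ -516, so 4013 is unramified.
Euler's criterion: (-129)^2006 mod 4013 = 4012. Thus (-129|4013) = -1.
(-129/4013) = -1, so 4013 is inert.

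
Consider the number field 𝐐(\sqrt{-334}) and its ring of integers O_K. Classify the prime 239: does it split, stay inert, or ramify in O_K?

d = -334 ≡ 2 (mod 4), so O_K = ℤ[√-334] and disc(K) = 4d = -1336.
239 ∤ -1336, so 239 is unramified.
(-334/239) = 144^119 mod 239 = 1, giving Legendre symbol 1.
Legendre symbol 1 ⇒ 239 is split.

p splits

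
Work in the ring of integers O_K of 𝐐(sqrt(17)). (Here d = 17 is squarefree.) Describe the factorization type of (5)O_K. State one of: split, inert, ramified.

inert — (5) stays prime in O_K

Since 17 ≡ 1 mod 4, the ring of integers is ℤ[(1+√17)/2] with discriminant 17.
5 ∤ 17, so 5 is unramified.
Euler's criterion: 17^2 mod 5 = 4. Thus (17|5) = -1.
Legendre symbol -1 ⇒ 5 is inert.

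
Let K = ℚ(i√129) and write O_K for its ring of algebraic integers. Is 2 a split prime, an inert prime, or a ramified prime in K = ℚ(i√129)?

d = -129 ≡ 3 (mod 4), so O_K = ℤ[√-129] and disc(K) = 4d = -516.
Ramification test: 2 | -516. The prime 2 ramifies in K.

ramified — (2) = 𝔭²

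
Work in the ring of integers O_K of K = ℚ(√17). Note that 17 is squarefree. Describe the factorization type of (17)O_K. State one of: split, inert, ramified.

ramified

17 mod 4 = 1, hence disc K = 17 and O_K = ℤ[(1+√17)/2].
17 divides disc(K) = 17, so 17 ramifies.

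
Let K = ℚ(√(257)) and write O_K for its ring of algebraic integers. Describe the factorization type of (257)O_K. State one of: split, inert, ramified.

p ramifies

257 mod 4 = 1, hence disc K = 257 and O_K = ℤ[(1+√257)/2].
Ramification test: 257 | 257. The prime 257 ramifies in K.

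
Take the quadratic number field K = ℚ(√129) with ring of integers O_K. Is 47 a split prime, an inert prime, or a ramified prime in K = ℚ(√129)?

p is inert

d = 129 ≡ 1 (mod 4), so O_K = ℤ[(1+√129)/2] and disc(K) = d = 129.
disc(K) = 129 is not divisible by 47; 47 is unramified.
Compute (129/47) via Euler: 35^((47-1)/2) mod 47 = 46, so (129/47) = -1.
(129/47) = -1, so 47 is inert.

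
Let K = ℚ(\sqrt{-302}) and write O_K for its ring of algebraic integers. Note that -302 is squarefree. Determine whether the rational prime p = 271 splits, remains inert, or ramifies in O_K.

-302 mod 4 = 2, hence disc K = 4·(-302) = -1208 and O_K = ℤ[√-302].
271 ∤ -1208, so 271 is unramified.
Euler's criterion: (-302)^135 mod 271 = 270. Thus (-302|271) = -1.
Legendre symbol -1 ⇒ 271 is inert.

inert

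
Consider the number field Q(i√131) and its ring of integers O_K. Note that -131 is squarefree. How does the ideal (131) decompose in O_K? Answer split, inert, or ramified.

p ramifies

d = -131 ≡ 1 (mod 4), so O_K = ℤ[(1+√-131)/2] and disc(K) = d = -131.
Ramification test: 131 | -131. The prime 131 ramifies in K.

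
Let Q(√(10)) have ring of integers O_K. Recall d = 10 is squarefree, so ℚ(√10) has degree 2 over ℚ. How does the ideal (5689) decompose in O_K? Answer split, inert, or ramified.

splits completely

10 mod 4 = 2, hence disc K = 4·10 = 40 and O_K = ℤ[√10].
Since gcd(5689, 40) = 1 the prime 5689 does not ramify.
Legendre symbol by Euler's criterion: (10/5689) ≡ 10^2844 ≡ 1 (mod 5689), i.e. (10/5689) = 1.
(10/5689) = 1, so 5689 splits.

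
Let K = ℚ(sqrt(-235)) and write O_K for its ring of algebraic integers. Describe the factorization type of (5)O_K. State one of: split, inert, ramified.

Since -235 ≡ 1 mod 4, the ring of integers is ℤ[(1+√-235)/2] with discriminant -235.
disc(K) = -235 = 5·(-47), so p = 5 is ramified.

p ramifies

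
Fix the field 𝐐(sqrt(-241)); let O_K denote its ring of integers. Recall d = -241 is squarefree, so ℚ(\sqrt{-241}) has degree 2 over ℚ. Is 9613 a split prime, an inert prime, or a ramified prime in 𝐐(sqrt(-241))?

split — (9613) = 𝔭₁𝔭₂ with 𝔭₁ ≠ 𝔭₂

Since -241 ≢ 1 mod 4, the ring of integers is ℤ[√-241] with discriminant 4·(-241) = -964.
disc(K) = -964 is not divisible by 9613; 9613 is unramified.
(-241/9613) = 9372^4806 mod 9613 = 1, giving Legendre symbol 1.
Legendre symbol 1 ⇒ 9613 is split.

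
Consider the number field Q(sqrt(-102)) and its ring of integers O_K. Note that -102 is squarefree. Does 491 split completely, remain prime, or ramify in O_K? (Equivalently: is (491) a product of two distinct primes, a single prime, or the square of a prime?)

splits completely

-102 mod 4 = 2, hence disc K = 4·(-102) = -408 and O_K = ℤ[√-102].
491 ∤ -408, so 491 is unramified.
(-102/491) = 389^245 mod 491 = 1, giving Legendre symbol 1.
Legendre symbol 1 ⇒ 491 is split.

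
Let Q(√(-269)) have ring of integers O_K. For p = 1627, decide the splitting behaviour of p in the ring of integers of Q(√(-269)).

inert — (1627) stays prime in O_K

d = -269 ≡ 3 (mod 4), so O_K = ℤ[√-269] and disc(K) = 4d = -1076.
disc(K) = -1076 is not divisible by 1627; 1627 is unramified.
Euler's criterion: (-269)^813 mod 1627 = 1626. Thus (-269|1627) = -1.
d is a non-residue mod p, hence 1627 remains inert in O_K.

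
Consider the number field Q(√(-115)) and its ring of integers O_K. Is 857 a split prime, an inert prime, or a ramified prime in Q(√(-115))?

p is inert

Since -115 ≡ 1 mod 4, the ring of integers is ℤ[(1+√-115)/2] with discriminant -115.
Since gcd(857, -115) = 1 the prime 857 does not ramify.
(-115/857) = 742^428 mod 857 = 856, giving Legendre symbol -1.
d is a non-residue mod p, hence 857 remains inert in O_K.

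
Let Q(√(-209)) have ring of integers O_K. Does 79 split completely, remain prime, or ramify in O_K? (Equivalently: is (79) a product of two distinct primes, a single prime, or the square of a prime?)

d = -209 ≡ 3 (mod 4), so O_K = ℤ[√-209] and disc(K) = 4d = -836.
79 ∤ -836, so 79 is unramified.
Euler's criterion: (-209)^39 mod 79 = 78. Thus (-209|79) = -1.
d is a non-residue mod p, hence 79 remains inert in O_K.

remains prime (inert)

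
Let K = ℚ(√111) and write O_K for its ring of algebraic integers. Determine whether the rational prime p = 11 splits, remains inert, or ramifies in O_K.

splits completely

Since 111 ≢ 1 mod 4, the ring of integers is ℤ[√111] with discriminant 4·111 = 444.
Since gcd(11, 444) = 1 the prime 11 does not ramify.
Compute (111/11) via Euler: 1^((11-1)/2) mod 11 = 1, so (111/11) = 1.
d is a quadratic residue mod p, hence 11 splits in O_K.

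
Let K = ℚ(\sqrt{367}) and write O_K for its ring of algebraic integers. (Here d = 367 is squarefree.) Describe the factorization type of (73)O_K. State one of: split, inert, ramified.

367 mod 4 = 3, hence disc K = 4·367 = 1468 and O_K = ℤ[√367].
Since gcd(73, 1468) = 1 the prime 73 does not ramify.
Euler's criterion: 367^36 mod 73 = 1. Thus (367|73) = 1.
Legendre symbol 1 ⇒ 73 is split.

73 splits in O_K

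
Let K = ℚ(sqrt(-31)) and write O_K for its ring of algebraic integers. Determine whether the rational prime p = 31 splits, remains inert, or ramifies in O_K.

-31 mod 4 = 1, hence disc K = -31 and O_K = ℤ[(1+√-31)/2].
disc(K) = -31 = 31·(-1), so p = 31 is ramified.

p ramifies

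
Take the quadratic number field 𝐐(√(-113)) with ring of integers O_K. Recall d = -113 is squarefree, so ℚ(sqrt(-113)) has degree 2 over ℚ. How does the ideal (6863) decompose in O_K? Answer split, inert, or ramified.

remains prime (inert)

Since -113 ≢ 1 mod 4, the ring of integers is ℤ[√-113] with discriminant 4·(-113) = -452.
disc(K) = -452 is not divisible by 6863; 6863 is unramified.
Legendre symbol by Euler's criterion: (-113/6863) ≡ (-113)^3431 ≡ 6862 (mod 6863), i.e. (-113/6863) = -1.
d is a non-residue mod p, hence 6863 remains inert in O_K.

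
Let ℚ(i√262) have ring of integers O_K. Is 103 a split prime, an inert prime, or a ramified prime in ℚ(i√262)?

inert — (103) stays prime in O_K

d = -262 ≡ 2 (mod 4), so O_K = ℤ[√-262] and disc(K) = 4d = -1048.
disc(K) = -1048 is not divisible by 103; 103 is unramified.
Legendre symbol by Euler's criterion: (-262/103) ≡ (-262)^51 ≡ 102 (mod 103), i.e. (-262/103) = -1.
Legendre symbol -1 ⇒ 103 is inert.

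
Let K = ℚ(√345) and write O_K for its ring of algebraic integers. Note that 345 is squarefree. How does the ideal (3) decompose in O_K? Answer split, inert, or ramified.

ramified

d = 345 ≡ 1 (mod 4), so O_K = ℤ[(1+√345)/2] and disc(K) = d = 345.
3 divides disc(K) = 345, so 3 ramifies.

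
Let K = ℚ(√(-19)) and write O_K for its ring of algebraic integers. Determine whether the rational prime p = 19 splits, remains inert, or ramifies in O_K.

-19 mod 4 = 1, hence disc K = -19 and O_K = ℤ[(1+√-19)/2].
disc(K) = -19 = 19·(-1), so p = 19 is ramified.

19 is ramified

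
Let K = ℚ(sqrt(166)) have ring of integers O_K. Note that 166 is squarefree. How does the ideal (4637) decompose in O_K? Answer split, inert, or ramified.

166 mod 4 = 2, hence disc K = 4·166 = 664 and O_K = ℤ[√166].
disc(K) = 664 is not divisible by 4637; 4637 is unramified.
Euler's criterion: 166^2318 mod 4637 = 1. Thus (166|4637) = 1.
Legendre symbol 1 ⇒ 4637 is split.

split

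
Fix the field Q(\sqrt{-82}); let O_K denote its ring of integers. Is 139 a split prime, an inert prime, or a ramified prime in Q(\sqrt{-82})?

split — (139) = 𝔭₁𝔭₂ with 𝔭₁ ≠ 𝔭₂

Since -82 ≢ 1 mod 4, the ring of integers is ℤ[√-82] with discriminant 4·(-82) = -328.
Since gcd(139, -328) = 1 the prime 139 does not ramify.
Euler's criterion: (-82)^69 mod 139 = 1. Thus (-82|139) = 1.
(-82/139) = 1, so 139 splits.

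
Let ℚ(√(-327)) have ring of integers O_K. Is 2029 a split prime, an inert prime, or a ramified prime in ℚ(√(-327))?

inert

d = -327 ≡ 1 (mod 4), so O_K = ℤ[(1+√-327)/2] and disc(K) = d = -327.
Since gcd(2029, -327) = 1 the prime 2029 does not ramify.
(-327/2029) = 1702^1014 mod 2029 = 2028, giving Legendre symbol -1.
Legendre symbol -1 ⇒ 2029 is inert.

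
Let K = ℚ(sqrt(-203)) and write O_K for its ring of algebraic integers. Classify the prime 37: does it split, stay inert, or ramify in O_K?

p is inert

-203 mod 4 = 1, hence disc K = -203 and O_K = ℤ[(1+√-203)/2].
disc(K) = -203 is not divisible by 37; 37 is unramified.
Compute (-203/37) via Euler: 19^((37-1)/2) mod 37 = 36, so (-203/37) = -1.
(-203/37) = -1, so 37 is inert.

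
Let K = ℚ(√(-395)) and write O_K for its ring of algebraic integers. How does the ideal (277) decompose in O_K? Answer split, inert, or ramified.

d = -395 ≡ 1 (mod 4), so O_K = ℤ[(1+√-395)/2] and disc(K) = d = -395.
Since gcd(277, -395) = 1 the prime 277 does not ramify.
Compute (-395/277) via Euler: 159^((277-1)/2) mod 277 = 276, so (-395/277) = -1.
(-395/277) = -1, so 277 is inert.

p is inert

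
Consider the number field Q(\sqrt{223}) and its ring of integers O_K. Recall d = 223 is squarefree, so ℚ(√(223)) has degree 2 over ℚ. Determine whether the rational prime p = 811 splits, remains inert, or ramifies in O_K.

811 splits in O_K

Since 223 ≢ 1 mod 4, the ring of integers is ℤ[√223] with discriminant 4·223 = 892.
disc(K) = 892 is not divisible by 811; 811 is unramified.
Compute (223/811) via Euler: 223^((811-1)/2) mod 811 = 1, so (223/811) = 1.
(223/811) = 1, so 811 splits.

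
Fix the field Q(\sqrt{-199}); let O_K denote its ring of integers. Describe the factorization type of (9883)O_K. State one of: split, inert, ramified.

Since -199 ≡ 1 mod 4, the ring of integers is ℤ[(1+√-199)/2] with discriminant -199.
disc(K) = -199 is not divisible by 9883; 9883 is unramified.
(-199/9883) = 9684^4941 mod 9883 = 1, giving Legendre symbol 1.
(-199/9883) = 1, so 9883 splits.

split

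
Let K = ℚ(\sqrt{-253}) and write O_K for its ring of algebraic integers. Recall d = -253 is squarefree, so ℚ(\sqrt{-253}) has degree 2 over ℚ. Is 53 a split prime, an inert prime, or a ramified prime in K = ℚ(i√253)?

d = -253 ≡ 3 (mod 4), so O_K = ℤ[√-253] and disc(K) = 4d = -1012.
Since gcd(53, -1012) = 1 the prime 53 does not ramify.
(-253/53) = 12^26 mod 53 = 52, giving Legendre symbol -1.
Legendre symbol -1 ⇒ 53 is inert.

p is inert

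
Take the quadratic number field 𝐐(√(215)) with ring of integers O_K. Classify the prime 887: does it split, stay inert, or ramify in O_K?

d = 215 ≡ 3 (mod 4), so O_K = ℤ[√215] and disc(K) = 4d = 860.
disc(K) = 860 is not divisible by 887; 887 is unramified.
(215/887) = 215^443 mod 887 = 886, giving Legendre symbol -1.
d is a non-residue mod p, hence 887 remains inert in O_K.

remains prime (inert)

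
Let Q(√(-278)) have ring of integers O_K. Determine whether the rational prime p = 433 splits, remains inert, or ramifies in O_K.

d = -278 ≡ 2 (mod 4), so O_K = ℤ[√-278] and disc(K) = 4d = -1112.
disc(K) = -1112 is not divisible by 433; 433 is unramified.
Legendre symbol by Euler's criterion: (-278/433) ≡ (-278)^216 ≡ 1 (mod 433), i.e. (-278/433) = 1.
Legendre symbol 1 ⇒ 433 is split.

splits completely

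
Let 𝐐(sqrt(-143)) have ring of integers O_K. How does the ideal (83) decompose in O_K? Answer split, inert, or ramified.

split — (83) = 𝔭₁𝔭₂ with 𝔭₁ ≠ 𝔭₂

d = -143 ≡ 1 (mod 4), so O_K = ℤ[(1+√-143)/2] and disc(K) = d = -143.
83 ∤ -143, so 83 is unramified.
(-143/83) = 23^41 mod 83 = 1, giving Legendre symbol 1.
Legendre symbol 1 ⇒ 83 is split.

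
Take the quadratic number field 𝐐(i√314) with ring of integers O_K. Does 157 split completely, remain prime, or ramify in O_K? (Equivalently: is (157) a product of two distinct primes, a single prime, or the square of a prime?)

p ramifies

Since -314 ≢ 1 mod 4, the ring of integers is ℤ[√-314] with discriminant 4·(-314) = -1256.
Ramification test: 157 | -1256. The prime 157 ramifies in K.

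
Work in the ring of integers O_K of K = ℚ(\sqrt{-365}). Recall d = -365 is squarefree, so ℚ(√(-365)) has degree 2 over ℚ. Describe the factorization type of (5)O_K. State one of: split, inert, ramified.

Since -365 ≢ 1 mod 4, the ring of integers is ℤ[√-365] with discriminant 4·(-365) = -1460.
5 divides disc(K) = -1460, so 5 ramifies.

ramified — (5) = 𝔭²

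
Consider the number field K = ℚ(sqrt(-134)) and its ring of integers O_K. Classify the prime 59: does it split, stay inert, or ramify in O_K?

59 remains inert

d = -134 ≡ 2 (mod 4), so O_K = ℤ[√-134] and disc(K) = 4d = -536.
Since gcd(59, -536) = 1 the prime 59 does not ramify.
Euler's criterion: (-134)^29 mod 59 = 58. Thus (-134|59) = -1.
Legendre symbol -1 ⇒ 59 is inert.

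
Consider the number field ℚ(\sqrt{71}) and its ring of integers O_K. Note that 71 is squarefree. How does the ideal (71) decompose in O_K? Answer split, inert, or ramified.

Since 71 ≢ 1 mod 4, the ring of integers is ℤ[√71] with discriminant 4·71 = 284.
disc(K) = 284 = 71·4, so p = 71 is ramified.

ramifies in O_K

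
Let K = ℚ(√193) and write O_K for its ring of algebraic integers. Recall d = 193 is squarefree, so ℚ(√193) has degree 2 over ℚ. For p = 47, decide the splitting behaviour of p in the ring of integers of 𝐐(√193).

193 mod 4 = 1, hence disc K = 193 and O_K = ℤ[(1+√193)/2].
47 ∤ 193, so 47 is unramified.
(193/47) = 5^23 mod 47 = 46, giving Legendre symbol -1.
d is a non-residue mod p, hence 47 remains inert in O_K.

inert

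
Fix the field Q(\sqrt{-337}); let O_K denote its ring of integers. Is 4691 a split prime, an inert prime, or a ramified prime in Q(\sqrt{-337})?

p is inert

-337 mod 4 = 3, hence disc K = 4·(-337) = -1348 and O_K = ℤ[√-337].
4691 ∤ -1348, so 4691 is unramified.
Compute (-337/4691) via Euler: 4354^((4691-1)/2) mod 4691 = 4690, so (-337/4691) = -1.
Legendre symbol -1 ⇒ 4691 is inert.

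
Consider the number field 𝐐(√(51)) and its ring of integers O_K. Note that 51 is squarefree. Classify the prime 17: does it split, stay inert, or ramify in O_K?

ramifies in O_K

d = 51 ≡ 3 (mod 4), so O_K = ℤ[√51] and disc(K) = 4d = 204.
disc(K) = 204 = 17·12, so p = 17 is ramified.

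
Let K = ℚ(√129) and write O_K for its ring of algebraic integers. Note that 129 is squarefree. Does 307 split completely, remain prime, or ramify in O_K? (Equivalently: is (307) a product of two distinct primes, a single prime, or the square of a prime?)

129 mod 4 = 1, hence disc K = 129 and O_K = ℤ[(1+√129)/2].
disc(K) = 129 is not divisible by 307; 307 is unramified.
Euler's criterion: 129^153 mod 307 = 1. Thus (129|307) = 1.
(129/307) = 1, so 307 splits.

split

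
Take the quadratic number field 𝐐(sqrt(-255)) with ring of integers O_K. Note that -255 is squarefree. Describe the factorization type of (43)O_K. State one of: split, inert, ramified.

-255 mod 4 = 1, hence disc K = -255 and O_K = ℤ[(1+√-255)/2].
43 ∤ -255, so 43 is unramified.
Compute (-255/43) via Euler: 3^((43-1)/2) mod 43 = 42, so (-255/43) = -1.
Legendre symbol -1 ⇒ 43 is inert.

inert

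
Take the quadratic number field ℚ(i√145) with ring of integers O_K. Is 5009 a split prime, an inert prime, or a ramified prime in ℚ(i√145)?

-145 mod 4 = 3, hence disc K = 4·(-145) = -580 and O_K = ℤ[√-145].
disc(K) = -580 is not divisible by 5009; 5009 is unramified.
Compute (-145/5009) via Euler: 4864^((5009-1)/2) mod 5009 = 5008, so (-145/5009) = -1.
Legendre symbol -1 ⇒ 5009 is inert.

p is inert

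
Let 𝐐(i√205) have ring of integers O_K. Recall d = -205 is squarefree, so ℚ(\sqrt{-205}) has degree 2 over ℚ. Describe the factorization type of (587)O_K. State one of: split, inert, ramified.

inert — (587) stays prime in O_K

-205 mod 4 = 3, hence disc K = 4·(-205) = -820 and O_K = ℤ[√-205].
587 ∤ -820, so 587 is unramified.
Legendre symbol by Euler's criterion: (-205/587) ≡ (-205)^293 ≡ 586 (mod 587), i.e. (-205/587) = -1.
Legendre symbol -1 ⇒ 587 is inert.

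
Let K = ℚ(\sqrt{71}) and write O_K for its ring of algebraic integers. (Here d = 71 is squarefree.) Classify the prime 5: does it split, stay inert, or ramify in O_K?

71 mod 4 = 3, hence disc K = 4·71 = 284 and O_K = ℤ[√71].
Since gcd(5, 284) = 1 the prime 5 does not ramify.
(71/5) = 1^2 mod 5 = 1, giving Legendre symbol 1.
d is a quadratic residue mod p, hence 5 splits in O_K.

splits completely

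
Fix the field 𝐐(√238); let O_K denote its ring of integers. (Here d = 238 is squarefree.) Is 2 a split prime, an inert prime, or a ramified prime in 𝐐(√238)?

Since 238 ≢ 1 mod 4, the ring of integers is ℤ[√238] with discriminant 4·238 = 952.
Ramification test: 2 | 952. The prime 2 ramifies in K.

ramified — (2) = 𝔭²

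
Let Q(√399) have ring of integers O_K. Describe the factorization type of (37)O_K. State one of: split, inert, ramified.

Since 399 ≢ 1 mod 4, the ring of integers is ℤ[√399] with discriminant 4·399 = 1596.
Since gcd(37, 1596) = 1 the prime 37 does not ramify.
Euler's criterion: 399^18 mod 37 = 36. Thus (399|37) = -1.
d is a non-residue mod p, hence 37 remains inert in O_K.

inert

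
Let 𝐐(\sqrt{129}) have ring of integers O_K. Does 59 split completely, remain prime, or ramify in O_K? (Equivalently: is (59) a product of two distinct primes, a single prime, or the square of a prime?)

p is inert

129 mod 4 = 1, hence disc K = 129 and O_K = ℤ[(1+√129)/2].
Since gcd(59, 129) = 1 the prime 59 does not ramify.
Legendre symbol by Euler's criterion: (129/59) ≡ 129^29 ≡ 58 (mod 59), i.e. (129/59) = -1.
Legendre symbol -1 ⇒ 59 is inert.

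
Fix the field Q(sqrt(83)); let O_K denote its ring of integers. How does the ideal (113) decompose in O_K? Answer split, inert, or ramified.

p splits

83 mod 4 = 3, hence disc K = 4·83 = 332 and O_K = ℤ[√83].
113 ∤ 332, so 113 is unramified.
Legendre symbol by Euler's criterion: (83/113) ≡ 83^56 ≡ 1 (mod 113), i.e. (83/113) = 1.
(83/113) = 1, so 113 splits.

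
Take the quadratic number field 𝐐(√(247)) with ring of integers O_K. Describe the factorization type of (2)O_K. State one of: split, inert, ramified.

ramifies in O_K

d = 247 ≡ 3 (mod 4), so O_K = ℤ[√247] and disc(K) = 4d = 988.
disc(K) = 988 = 2·494, so p = 2 is ramified.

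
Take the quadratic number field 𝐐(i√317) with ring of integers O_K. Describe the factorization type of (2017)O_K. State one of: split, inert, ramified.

p is inert

-317 mod 4 = 3, hence disc K = 4·(-317) = -1268 and O_K = ℤ[√-317].
Since gcd(2017, -1268) = 1 the prime 2017 does not ramify.
Euler's criterion: (-317)^1008 mod 2017 = 2016. Thus (-317|2017) = -1.
(-317/2017) = -1, so 2017 is inert.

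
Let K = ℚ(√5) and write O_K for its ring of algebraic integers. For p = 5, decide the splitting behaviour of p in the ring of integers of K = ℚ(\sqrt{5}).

p ramifies

Since 5 ≡ 1 mod 4, the ring of integers is ℤ[(1+√5)/2] with discriminant 5.
Ramification test: 5 | 5. The prime 5 ramifies in K.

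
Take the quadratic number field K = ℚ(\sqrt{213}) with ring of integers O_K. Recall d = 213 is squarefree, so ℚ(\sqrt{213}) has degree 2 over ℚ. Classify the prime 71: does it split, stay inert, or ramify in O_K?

ramified — (71) = 𝔭²

213 mod 4 = 1, hence disc K = 213 and O_K = ℤ[(1+√213)/2].
disc(K) = 213 = 71·3, so p = 71 is ramified.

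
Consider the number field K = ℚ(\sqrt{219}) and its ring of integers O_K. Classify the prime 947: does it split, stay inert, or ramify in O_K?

219 mod 4 = 3, hence disc K = 4·219 = 876 and O_K = ℤ[√219].
disc(K) = 876 is not divisible by 947; 947 is unramified.
Legendre symbol by Euler's criterion: (219/947) ≡ 219^473 ≡ 1 (mod 947), i.e. (219/947) = 1.
(219/947) = 1, so 947 splits.

947 splits in O_K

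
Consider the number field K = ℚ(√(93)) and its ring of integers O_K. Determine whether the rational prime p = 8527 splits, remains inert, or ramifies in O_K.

splits completely

d = 93 ≡ 1 (mod 4), so O_K = ℤ[(1+√93)/2] and disc(K) = d = 93.
Since gcd(8527, 93) = 1 the prime 8527 does not ramify.
(93/8527) = 93^4263 mod 8527 = 1, giving Legendre symbol 1.
d is a quadratic residue mod p, hence 8527 splits in O_K.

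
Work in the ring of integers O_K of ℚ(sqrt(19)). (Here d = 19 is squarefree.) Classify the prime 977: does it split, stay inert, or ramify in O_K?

p is inert

Since 19 ≢ 1 mod 4, the ring of integers is ℤ[√19] with discriminant 4·19 = 76.
977 ∤ 76, so 977 is unramified.
(19/977) = 19^488 mod 977 = 976, giving Legendre symbol -1.
d is a non-residue mod p, hence 977 remains inert in O_K.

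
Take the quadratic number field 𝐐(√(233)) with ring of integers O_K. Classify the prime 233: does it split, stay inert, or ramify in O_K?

Since 233 ≡ 1 mod 4, the ring of integers is ℤ[(1+√233)/2] with discriminant 233.
Ramification test: 233 | 233. The prime 233 ramifies in K.

ramified — (233) = 𝔭²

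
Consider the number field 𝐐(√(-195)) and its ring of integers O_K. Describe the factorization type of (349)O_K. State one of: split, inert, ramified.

-195 mod 4 = 1, hence disc K = -195 and O_K = ℤ[(1+√-195)/2].
349 ∤ -195, so 349 is unramified.
Legendre symbol by Euler's criterion: (-195/349) ≡ (-195)^174 ≡ 348 (mod 349), i.e. (-195/349) = -1.
d is a non-residue mod p, hence 349 remains inert in O_K.

inert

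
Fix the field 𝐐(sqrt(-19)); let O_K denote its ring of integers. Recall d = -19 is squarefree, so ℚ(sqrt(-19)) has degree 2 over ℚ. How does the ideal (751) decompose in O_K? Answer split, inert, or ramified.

Since -19 ≡ 1 mod 4, the ring of integers is ℤ[(1+√-19)/2] with discriminant -19.
disc(K) = -19 is not divisible by 751; 751 is unramified.
(-19/751) = 732^375 mod 751 = 750, giving Legendre symbol -1.
(-19/751) = -1, so 751 is inert.

inert — (751) stays prime in O_K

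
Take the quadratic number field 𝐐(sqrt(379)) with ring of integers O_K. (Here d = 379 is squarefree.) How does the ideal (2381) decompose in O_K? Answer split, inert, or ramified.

d = 379 ≡ 3 (mod 4), so O_K = ℤ[√379] and disc(K) = 4d = 1516.
Since gcd(2381, 1516) = 1 the prime 2381 does not ramify.
Compute (379/2381) via Euler: 379^((2381-1)/2) mod 2381 = 1, so (379/2381) = 1.
Legendre symbol 1 ⇒ 2381 is split.

p splits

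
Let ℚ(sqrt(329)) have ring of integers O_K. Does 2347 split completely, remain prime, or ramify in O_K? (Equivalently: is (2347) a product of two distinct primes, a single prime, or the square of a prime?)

inert

329 mod 4 = 1, hence disc K = 329 and O_K = ℤ[(1+√329)/2].
disc(K) = 329 is not divisible by 2347; 2347 is unramified.
Euler's criterion: 329^1173 mod 2347 = 2346. Thus (329|2347) = -1.
d is a non-residue mod p, hence 2347 remains inert in O_K.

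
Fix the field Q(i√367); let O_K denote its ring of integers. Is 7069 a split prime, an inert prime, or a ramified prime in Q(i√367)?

inert — (7069) stays prime in O_K

d = -367 ≡ 1 (mod 4), so O_K = ℤ[(1+√-367)/2] and disc(K) = d = -367.
7069 ∤ -367, so 7069 is unramified.
Euler's criterion: (-367)^3534 mod 7069 = 7068. Thus (-367|7069) = -1.
d is a non-residue mod p, hence 7069 remains inert in O_K.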